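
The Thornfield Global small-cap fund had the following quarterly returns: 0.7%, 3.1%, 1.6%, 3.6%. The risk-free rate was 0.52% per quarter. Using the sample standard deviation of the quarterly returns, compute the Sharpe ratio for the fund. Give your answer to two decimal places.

μ = (0.7 + 3.1 + 1.6 + 3.6) / 4 = 2.2500%
Sample std dev = √[5.3700 / 3] = 1.3379%
Sharpe = (μ − rf) / σ = (2.2500 − 0.52) / 1.3379 = 1.7300 / 1.3379 = 1.2931

1.29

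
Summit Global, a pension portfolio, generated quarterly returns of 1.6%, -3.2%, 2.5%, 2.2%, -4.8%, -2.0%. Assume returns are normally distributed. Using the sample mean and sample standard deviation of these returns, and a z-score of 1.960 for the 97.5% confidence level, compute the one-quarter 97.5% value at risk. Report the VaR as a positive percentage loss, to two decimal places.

6.73

Mean return r̄ = -3.70 / 6 = -0.6167%
Σ(r − r̄)² = 48.6483; sample σ = √(48.6483/5) = 3.1192%
VaR = −(r̄ − z·σ) = −(-0.6167 − 1.960 × 3.1192) = −(-6.7303) = 6.7303%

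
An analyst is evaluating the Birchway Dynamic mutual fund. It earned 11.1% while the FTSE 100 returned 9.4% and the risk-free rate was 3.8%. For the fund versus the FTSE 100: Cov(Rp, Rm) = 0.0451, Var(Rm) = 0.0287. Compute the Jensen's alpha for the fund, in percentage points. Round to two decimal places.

β = Cov / Var = 0.0451 / 0.0287 = 1.5714
E[R] = Rf + β(Rm − Rf) = 3.8% + 1.5714 × (9.4% − 3.8%) = 12.5998%
α = Rp − E[R] = 11.1% − 12.5998% = -1.4998

-1.50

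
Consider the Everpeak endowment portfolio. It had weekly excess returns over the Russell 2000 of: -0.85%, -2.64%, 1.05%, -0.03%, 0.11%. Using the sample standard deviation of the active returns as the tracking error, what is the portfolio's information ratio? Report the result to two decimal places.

Mean return μ = -2.360 / 5 = -0.4720%
Σ(r − μ)² = 7.6937; sample σ = √(7.6937/4) = 1.3869%
IR = μ / tracking error = -0.4720 / 1.3869 = -0.3403

-0.34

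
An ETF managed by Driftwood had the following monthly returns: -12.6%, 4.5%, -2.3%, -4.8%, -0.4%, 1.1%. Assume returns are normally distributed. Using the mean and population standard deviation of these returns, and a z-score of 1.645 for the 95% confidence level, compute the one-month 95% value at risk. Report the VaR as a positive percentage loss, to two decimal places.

r̄ = (-12.6 + 4.5 − 2.3 − 4.8 − 0.4 + 1.1) / 6 = -14.50 / 6 = -2.4167%
Σ(r − r̄)² = (-12.6 − (-2.4167))² + (4.5 − (-2.4167))² + (-2.3 − (-2.4167))² + … = 173.6683
population σ = √(173.6683 / 6) = √28.9447 = 5.3800%
VaR = −(r̄ − z·σ) = −(-2.4167 − 1.645 × 5.3800) = −(-11.2668) = 11.2668%

11.27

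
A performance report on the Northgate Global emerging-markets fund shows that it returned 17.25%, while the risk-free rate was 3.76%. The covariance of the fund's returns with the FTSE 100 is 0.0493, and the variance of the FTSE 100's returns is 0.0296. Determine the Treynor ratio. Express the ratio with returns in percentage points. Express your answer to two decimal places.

β = Cov / Var = 0.0493 / 0.0296 = 1.6655
Treynor = (Rp − Rf) / β = (17.25% − 3.76%) / 1.6655 = 13.49 / 1.6655 = 8.0997

8.10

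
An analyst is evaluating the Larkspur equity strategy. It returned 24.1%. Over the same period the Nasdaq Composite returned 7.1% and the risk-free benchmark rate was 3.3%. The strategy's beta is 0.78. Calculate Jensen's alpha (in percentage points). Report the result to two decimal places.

17.84

CAPM expected return = Rf + β(Rm − Rf) = 3.3% + 0.78 × (7.1% − 3.3%) = 3.3 + 0.78 × 3.80 = 6.2640%
Jensen's α = Rp − E[R] = 24.1% − 6.2640% = 17.8360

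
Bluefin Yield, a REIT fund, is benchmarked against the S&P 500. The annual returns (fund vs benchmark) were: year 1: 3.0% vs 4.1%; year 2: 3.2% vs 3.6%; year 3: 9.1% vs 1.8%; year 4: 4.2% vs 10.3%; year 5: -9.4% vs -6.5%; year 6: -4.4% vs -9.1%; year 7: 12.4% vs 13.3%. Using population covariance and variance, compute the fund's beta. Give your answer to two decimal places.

r̄p = 2.5857%,  r̄m = 2.5000%
Cov = Σ(rp − r̄p)(rm − r̄m) / 7 = 43.4671
Var(rm) = Σ(rm − r̄m)² / 7 = 56.7571
β = Cov / Var = 43.4671 / 56.7571 = 0.7658

0.77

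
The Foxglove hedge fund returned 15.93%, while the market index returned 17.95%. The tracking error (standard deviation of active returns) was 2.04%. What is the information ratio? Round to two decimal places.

-0.99

IR = (Rp − Rb) / TE = (15.93% − 17.95%) / 2.04% = -2.02% / 2.04% = -0.9902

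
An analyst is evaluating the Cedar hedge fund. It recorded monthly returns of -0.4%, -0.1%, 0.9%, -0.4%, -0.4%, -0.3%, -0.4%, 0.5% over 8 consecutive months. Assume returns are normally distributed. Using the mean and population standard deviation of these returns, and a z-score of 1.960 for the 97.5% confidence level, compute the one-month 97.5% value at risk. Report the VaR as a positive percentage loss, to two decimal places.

r̄ = (-0.4 − 0.1 + 0.9 − 0.4 − 0.4 − 0.3 − 0.4 + 0.5) / 8 = -0.60 / 8 = -0.0750%
Population std dev = √[1.7550 / 8] = 0.4684%
VaR = −(r̄ − z·σ) = −(-0.0750 − 1.960 × 0.4684) = −(-0.9931) = 0.9931%

0.99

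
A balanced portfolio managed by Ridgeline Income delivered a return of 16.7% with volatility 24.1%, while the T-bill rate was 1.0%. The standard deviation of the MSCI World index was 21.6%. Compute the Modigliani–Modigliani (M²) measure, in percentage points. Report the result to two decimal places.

15.07

Sharpe = (Rp − Rf) / σp = (16.7% − 1.0%) / 24.1% = 0.6515
M² = Rf + Sharpe × σm = 1.0% + 0.6515 × 21.6% = 15.0724%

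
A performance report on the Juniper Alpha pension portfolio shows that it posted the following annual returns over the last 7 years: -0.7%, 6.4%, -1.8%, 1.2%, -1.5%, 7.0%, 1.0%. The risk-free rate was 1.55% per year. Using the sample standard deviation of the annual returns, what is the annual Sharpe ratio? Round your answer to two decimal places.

Mean return r̄ = 11.60 / 7 = 1.6571%
Sample std dev = √[79.1571 / 6] = 3.6322%
Sharpe = (r̄ − rf) / σ = (1.6571 − 1.55) / 3.6322 = 0.1071 / 3.6322 = 0.0295

0.03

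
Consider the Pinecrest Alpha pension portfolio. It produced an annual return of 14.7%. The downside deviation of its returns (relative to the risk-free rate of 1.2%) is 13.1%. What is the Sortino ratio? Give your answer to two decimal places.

Sortino = (Rp − Rf) / σd = (14.7% − 1.2%) / 13.1% = 13.50% / 13.1% = 1.0305

1.03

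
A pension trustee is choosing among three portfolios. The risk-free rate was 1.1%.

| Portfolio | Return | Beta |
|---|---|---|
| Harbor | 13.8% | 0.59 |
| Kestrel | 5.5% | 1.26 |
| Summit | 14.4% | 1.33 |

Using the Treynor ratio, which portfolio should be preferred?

Harbor: Treynor = (13.8% − 1.1%) / 0.59 = 21.525
Kestrel: Treynor = (5.5% − 1.1%) / 1.26 = 3.492
Summit: Treynor = (14.4% − 1.1%) / 1.33 = 10.000
Highest: Harbor (21.525).

Harbor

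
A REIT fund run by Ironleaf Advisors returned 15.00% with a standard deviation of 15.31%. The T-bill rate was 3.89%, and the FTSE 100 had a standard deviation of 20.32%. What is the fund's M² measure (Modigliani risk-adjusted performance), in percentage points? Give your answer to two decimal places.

18.64

Sharpe = (Rp − Rf) / σp = (15.00% − 3.89%) / 15.31% = 0.7257
M² = Rf + Sharpe × σm = 3.89% + 0.7257 × 20.32% = 18.6362%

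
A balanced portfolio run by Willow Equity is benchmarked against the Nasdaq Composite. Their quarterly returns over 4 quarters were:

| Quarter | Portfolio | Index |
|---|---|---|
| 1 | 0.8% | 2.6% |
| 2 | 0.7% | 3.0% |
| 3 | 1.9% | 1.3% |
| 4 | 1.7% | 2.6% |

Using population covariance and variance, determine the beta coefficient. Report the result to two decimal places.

r̄p = 1.2750%,  r̄m = 2.3750%
Cov = Σ(rp − r̄p)(rm − r̄m) / 4 = -0.2606
Var(rm) = Σ(rm − r̄m)² / 4 = 0.4119
β = Cov / Var = -0.2606 / 0.4119 = -0.6327

-0.63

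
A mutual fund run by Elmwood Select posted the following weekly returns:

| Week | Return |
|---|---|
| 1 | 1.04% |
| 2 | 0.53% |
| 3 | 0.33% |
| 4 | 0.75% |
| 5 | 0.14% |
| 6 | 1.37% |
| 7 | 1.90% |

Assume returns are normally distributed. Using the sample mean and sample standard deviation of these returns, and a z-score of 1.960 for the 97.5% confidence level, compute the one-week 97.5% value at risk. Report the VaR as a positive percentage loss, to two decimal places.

μ = (1.04 + 0.53 + 0.33 + 0.75 + 0.14 + 1.37 + 1.9) / 7 = 0.8657%
Sample σ = √[Σ(r − μ)² / 6] = √[2.2942 / 6] = √0.3824 = 0.6184%
VaR = −(μ − z·σ) = −(0.8657 − 1.960 × 0.6184) = −(-0.3464) = 0.3464%

0.35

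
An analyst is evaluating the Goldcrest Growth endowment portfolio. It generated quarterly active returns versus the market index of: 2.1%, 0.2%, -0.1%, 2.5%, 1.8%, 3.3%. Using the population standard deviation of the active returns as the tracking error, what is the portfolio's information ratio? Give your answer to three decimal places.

1.346

Mean return r̄ = 9.80 / 6 = 1.6333%
Σ(r − r̄)² = 8.8333; population σ = √(8.8333/6) = 1.2133%
IR = r̄ / tracking error = 1.6333 / 1.2133 = 1.3462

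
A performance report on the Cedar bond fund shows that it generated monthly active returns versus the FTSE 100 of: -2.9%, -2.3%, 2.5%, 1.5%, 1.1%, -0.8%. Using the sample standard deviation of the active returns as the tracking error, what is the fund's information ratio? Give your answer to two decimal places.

-0.07

μ = (-2.9 − 2.3 + 2.5 + 1.5 + 1.1 − 0.8) / 6 = -0.1500%
Sample σ = √[Σ(r − μ)² / 5] = √[23.9150 / 5] = √4.7830 = 2.1870%
IR = μ / tracking error = -0.1500 / 2.1870 = -0.0686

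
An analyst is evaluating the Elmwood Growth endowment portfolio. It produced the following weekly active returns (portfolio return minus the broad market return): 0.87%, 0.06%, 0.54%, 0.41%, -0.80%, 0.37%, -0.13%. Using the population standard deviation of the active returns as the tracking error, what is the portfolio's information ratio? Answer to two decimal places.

r̄ = (0.87 + 0.06 + 0.54 + 0.41 − 0.8 + 0.37 − 0.13) / 7 = 0.1886%
Population σ = √[Σ(r − r̄)² / 7] = √[1.7651 / 7] = √0.2522 = 0.5022%
IR = r̄ / tracking error = 0.1886 / 0.5022 = 0.3755

0.38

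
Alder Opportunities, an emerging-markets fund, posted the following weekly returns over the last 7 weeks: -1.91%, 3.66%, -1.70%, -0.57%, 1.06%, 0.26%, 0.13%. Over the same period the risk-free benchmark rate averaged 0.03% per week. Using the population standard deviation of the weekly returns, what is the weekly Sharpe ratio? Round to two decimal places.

μ = (-1.91 + 3.66 − 1.7 − 0.57 + 1.06 + 0.26 + 0.13) / 7 = 0.1329%
Population std dev = √[21.3431 / 7] = 1.7461%
Sharpe = (μ − rf) / σ = (0.1329 − 0.03) / 1.7461 = 0.1029 / 1.7461 = 0.0589

0.06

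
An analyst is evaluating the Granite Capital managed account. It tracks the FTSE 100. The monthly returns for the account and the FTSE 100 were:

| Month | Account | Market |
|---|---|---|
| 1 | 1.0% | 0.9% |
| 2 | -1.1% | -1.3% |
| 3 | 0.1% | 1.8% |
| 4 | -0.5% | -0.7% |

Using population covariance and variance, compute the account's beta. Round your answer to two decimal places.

r̄p = -0.1250%,  r̄m = 0.1750%
Cov = Σ(rp − r̄p)(rm − r̄m) / 4 = 0.7369
Var(rm) = Σ(rm − r̄m)² / 4 = 1.5269
β = Cov / Var = 0.7369 / 1.5269 = 0.4826

0.48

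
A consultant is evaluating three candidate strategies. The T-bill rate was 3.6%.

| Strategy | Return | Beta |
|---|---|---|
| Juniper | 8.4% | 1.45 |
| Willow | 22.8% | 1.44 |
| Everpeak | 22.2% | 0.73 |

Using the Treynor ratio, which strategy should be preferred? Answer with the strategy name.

Everpeak

Juniper: Treynor = (8.4% − 3.6%) / 1.45 = 3.310
Willow: Treynor = (22.8% − 3.6%) / 1.44 = 13.333
Everpeak: Treynor = (22.2% − 3.6%) / 0.73 = 25.479
Highest: Everpeak (25.479).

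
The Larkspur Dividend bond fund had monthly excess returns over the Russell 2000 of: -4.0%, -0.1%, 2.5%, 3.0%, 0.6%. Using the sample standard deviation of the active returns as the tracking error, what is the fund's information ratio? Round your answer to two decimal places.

0.14

Mean return r̄ = 2.00 / 5 = 0.4000%
Sample σ = √[Σ(r − r̄)² / 4] = √[30.8200 / 4] = √7.7050 = 2.7758%
IR = r̄ / tracking error = 0.4000 / 2.7758 = 0.1441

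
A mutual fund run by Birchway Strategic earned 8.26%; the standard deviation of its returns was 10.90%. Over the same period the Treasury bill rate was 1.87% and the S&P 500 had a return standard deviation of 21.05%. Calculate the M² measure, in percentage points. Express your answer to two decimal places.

14.21

Sharpe = (Rp − Rf) / σp = (8.26% − 1.87%) / 10.90% = 0.5862
M² = Rf + Sharpe × σm = 1.87% + 0.5862 × 21.05% = 14.2095%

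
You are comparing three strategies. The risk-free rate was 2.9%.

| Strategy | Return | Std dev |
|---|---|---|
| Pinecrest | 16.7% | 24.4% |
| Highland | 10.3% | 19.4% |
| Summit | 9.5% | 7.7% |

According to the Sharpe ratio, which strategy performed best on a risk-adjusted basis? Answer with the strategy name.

Pinecrest: Sharpe ratio = (16.7% − 2.9%) / 24.4% = 0.566
Highland: Sharpe ratio = (10.3% − 2.9%) / 19.4% = 0.381
Summit: Sharpe ratio = (9.5% − 2.9%) / 7.7% = 0.857
Highest: Summit (0.857).

Summit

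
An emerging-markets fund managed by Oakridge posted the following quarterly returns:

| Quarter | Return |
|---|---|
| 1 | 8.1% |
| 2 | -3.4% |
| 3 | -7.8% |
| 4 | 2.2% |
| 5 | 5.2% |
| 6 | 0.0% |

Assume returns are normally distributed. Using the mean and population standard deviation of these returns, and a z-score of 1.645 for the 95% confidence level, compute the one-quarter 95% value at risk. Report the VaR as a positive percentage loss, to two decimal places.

r̄ = (8.1 − 3.4 − 7.8 + 2.2 + 5.2 + 0) / 6 = 0.7167%
Σ(r − r̄)² = (8.1 − 0.7167)² + (-3.4 − 0.7167)² + … = 166.8083
population σ = √(166.8083 / 6) = √27.8014 = 5.2727%
VaR = −(r̄ − z·σ) = −(0.7167 − 1.645 × 5.2727) = −(-7.9569) = 7.9569%

7.96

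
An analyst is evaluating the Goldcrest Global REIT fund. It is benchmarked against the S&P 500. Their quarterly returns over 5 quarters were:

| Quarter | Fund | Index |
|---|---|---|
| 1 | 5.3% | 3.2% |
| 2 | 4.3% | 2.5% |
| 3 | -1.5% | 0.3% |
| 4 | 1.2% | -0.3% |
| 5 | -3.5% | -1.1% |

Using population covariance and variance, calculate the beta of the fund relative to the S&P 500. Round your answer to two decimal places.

1.86

r̄p = 1.1600%,  r̄m = 0.9200%
Cov = Σ(rp − r̄p)(rm − r̄m) / 5 = 5.0828
Var(rm) = Σ(rm − r̄m)² / 5 = 2.7296
β = Cov / Var = 5.0828 / 2.7296 = 1.8621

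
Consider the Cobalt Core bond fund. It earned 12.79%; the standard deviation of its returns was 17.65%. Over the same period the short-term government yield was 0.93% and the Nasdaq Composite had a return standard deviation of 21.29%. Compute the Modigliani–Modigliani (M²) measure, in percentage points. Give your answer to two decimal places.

Sharpe = (Rp − Rf) / σp = (12.79% − 0.93%) / 17.65% = 0.6720
M² = Rf + Sharpe × σm = 0.93% + 0.6720 × 21.29% = 15.2369%

15.24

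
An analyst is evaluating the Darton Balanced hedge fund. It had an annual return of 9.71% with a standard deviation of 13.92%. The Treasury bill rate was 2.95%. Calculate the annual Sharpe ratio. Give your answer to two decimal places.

Sharpe = (Rp − Rf) / σp = (9.71% − 2.95%) / 13.92% = 6.76% / 13.92% = 0.4856

0.49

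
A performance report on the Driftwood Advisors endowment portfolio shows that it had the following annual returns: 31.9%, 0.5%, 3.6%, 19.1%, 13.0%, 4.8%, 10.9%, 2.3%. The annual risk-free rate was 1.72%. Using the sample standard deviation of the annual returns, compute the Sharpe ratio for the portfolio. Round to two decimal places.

μ = (31.9 + 0.5 + 3.6 + 19.1 + 13 + 4.8 + 10.9 + 2.3) / 8 = 86.10 / 8 = 10.7625%
Σ(r − μ)² = (31.9 − 10.7625)² + (0.5 − 10.7625)² + … = 785.1188
σ = √[785.1188 / 7] = 10.5906%
Sharpe = (μ − rf) / σ = (10.7625 − 1.72) / 10.5906 = 9.0425 / 10.5906 = 0.8538

0.85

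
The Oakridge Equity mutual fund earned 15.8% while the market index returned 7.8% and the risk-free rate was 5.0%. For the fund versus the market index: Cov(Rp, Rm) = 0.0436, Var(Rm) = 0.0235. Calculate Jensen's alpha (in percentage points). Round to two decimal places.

5.61

β = Cov / Var = 0.0436 / 0.0235 = 1.8553
E[R] = Rf + β(Rm − Rf) = 5.0% + 1.8553 × (7.8% − 5.0%) = 10.1948%
α = Rp − E[R] = 15.8% − 10.1948% = 5.6052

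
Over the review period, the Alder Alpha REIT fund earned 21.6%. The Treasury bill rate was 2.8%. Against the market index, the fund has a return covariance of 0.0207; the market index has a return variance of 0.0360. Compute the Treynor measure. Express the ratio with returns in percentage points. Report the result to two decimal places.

32.70

β = Cov / Var = 0.0207 / 0.0360 = 0.5750
Treynor = (Rp − Rf) / β = (21.6% − 2.8%) / 0.5750 = 18.80 / 0.5750 = 32.6957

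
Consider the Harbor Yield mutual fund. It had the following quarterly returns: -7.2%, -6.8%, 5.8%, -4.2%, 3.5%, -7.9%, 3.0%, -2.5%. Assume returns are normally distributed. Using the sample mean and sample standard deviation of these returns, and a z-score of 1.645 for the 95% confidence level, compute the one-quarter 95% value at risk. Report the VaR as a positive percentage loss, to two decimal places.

10.96

r̄ = (-7.2 − 6.8 + 5.8 − 4.2 + 3.5 − 7.9 + 3 − 2.5) / 8 = -2.0375%
Σ(r − r̄)² = (-7.2 − (-2.0375))² + (-6.8 − (-2.0375))² + … = 206.0588
σ = √[206.0588 / 7] = 5.4256%
VaR = −(r̄ − z·σ) = −(-2.0375 − 1.645 × 5.4256) = −(-10.9626) = 10.9626%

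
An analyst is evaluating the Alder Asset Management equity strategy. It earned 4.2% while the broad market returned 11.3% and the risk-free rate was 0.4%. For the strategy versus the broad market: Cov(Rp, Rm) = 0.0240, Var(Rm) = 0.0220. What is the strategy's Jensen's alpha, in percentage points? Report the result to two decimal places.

β = Cov / Var = 0.0240 / 0.0220 = 1.0909
E[R] = Rf + β(Rm − Rf) = 0.4% + 1.0909 × (11.3% − 0.4%) = 12.2908%
α = Rp − E[R] = 4.2% − 12.2908% = -8.0908

-8.09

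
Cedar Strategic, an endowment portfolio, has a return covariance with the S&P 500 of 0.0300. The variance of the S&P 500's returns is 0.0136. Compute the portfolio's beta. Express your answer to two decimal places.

β = Cov(Rp, Rm) / Var(Rm) = 0.0300 / 0.0136 = 2.2059

2.21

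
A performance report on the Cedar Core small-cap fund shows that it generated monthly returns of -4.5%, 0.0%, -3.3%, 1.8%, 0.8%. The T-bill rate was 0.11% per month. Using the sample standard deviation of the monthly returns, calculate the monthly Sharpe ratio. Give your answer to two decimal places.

r̄ = (-4.5 + 0 − 3.3 + 1.8 + 0.8) / 5 = -1.0400%
Sample std dev = √[29.6120 / 4] = 2.7208%
Sharpe = (r̄ − rf) / σ = (-1.0400 − 0.11) / 2.7208 = -1.1500 / 2.7208 = -0.4227

-0.42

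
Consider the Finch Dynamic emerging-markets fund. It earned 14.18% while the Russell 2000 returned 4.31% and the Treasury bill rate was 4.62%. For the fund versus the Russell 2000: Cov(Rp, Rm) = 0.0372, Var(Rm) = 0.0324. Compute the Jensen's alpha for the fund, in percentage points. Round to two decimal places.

9.92

β = Cov / Var = 0.0372 / 0.0324 = 1.1481
E[R] = Rf + β(Rm − Rf) = 4.62% + 1.1481 × (4.31% − 4.62%) = 4.2641%
α = Rp − E[R] = 14.18% − 4.2641% = 9.9159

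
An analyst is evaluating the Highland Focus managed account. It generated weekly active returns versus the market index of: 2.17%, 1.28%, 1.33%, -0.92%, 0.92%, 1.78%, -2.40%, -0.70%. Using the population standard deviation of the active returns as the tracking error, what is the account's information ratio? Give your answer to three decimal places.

Mean return r̄ = 3.460 / 8 = 0.4325%
Σ(r − r̄)² = 17.7310; population σ = √(17.7310/8) = 1.4887%
IR = r̄ / tracking error = 0.4325 / 1.4887 = 0.2905

0.291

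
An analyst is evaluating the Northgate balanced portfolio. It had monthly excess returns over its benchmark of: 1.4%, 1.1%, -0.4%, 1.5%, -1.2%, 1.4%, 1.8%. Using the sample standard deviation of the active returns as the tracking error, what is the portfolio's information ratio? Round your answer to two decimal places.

0.70

μ = (1.4 + 1.1 − 0.4 + 1.5 − 1.2 + 1.4 + 1.8) / 7 = 5.60 / 7 = 0.8000%
Σ(r − μ)² = (1.4 − 0.8000)² + (1.1 − 0.8000)² + (-0.4 − 0.8000)² + … = 7.7400
σ = √[7.7400 / 6] = 1.1358%
IR = μ / tracking error = 0.8000 / 1.1358 = 0.7043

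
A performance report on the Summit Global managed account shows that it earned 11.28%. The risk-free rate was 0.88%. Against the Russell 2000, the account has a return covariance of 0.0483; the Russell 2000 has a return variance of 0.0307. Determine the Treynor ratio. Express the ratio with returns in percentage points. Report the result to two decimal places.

6.61

β = Cov / Var = 0.0483 / 0.0307 = 1.5733
Treynor = (Rp − Rf) / β = (11.28% − 0.88%) / 1.5733 = 10.40 / 1.5733 = 6.6103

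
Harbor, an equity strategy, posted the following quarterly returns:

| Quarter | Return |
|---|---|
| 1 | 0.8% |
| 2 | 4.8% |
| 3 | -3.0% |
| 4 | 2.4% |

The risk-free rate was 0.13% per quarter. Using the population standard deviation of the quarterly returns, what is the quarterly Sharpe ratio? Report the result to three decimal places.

0.395

Mean return μ = 5.00 / 4 = 1.2500%
Population σ = √[Σ(r − μ)² / 4] = √[32.1900 / 4] = √8.0475 = 2.8368%
Sharpe = (μ − rf) / σ = (1.2500 − 0.13) / 2.8368 = 1.1200 / 2.8368 = 0.3948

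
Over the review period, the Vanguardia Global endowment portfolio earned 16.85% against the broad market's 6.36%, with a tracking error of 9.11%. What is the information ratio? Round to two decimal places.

IR = (Rp − Rb) / TE = (16.85% − 6.36%) / 9.11% = 10.49% / 9.11% = 1.1515

1.15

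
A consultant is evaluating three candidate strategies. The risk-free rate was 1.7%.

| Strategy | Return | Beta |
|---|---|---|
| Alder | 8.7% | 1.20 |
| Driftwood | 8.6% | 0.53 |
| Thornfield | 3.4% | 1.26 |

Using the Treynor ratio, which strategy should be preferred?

Alder: Treynor = (8.7% − 1.7%) / 1.20 = 5.833
Driftwood: Treynor = (8.6% − 1.7%) / 0.53 = 13.019
Thornfield: Treynor = (3.4% − 1.7%) / 1.26 = 1.349
Highest: Driftwood (13.019).

Driftwood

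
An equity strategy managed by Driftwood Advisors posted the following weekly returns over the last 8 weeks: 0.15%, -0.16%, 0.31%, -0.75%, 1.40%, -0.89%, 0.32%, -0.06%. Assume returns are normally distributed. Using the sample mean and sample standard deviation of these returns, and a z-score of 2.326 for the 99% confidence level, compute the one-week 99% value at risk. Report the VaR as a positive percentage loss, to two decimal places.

Mean return r̄ = 0.320 / 8 = 0.0400%
Sample std dev = √[3.5520 / 7] = 0.7123%
VaR = −(r̄ − z·σ) = −(0.0400 − 2.326 × 0.7123) = −(-1.6168) = 1.6168%

1.62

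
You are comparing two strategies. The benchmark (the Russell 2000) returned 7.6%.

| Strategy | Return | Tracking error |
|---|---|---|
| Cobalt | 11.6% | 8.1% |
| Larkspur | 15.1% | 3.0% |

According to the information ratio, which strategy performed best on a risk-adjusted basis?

Cobalt: IR = (11.6% − 7.6%) / 8.1% = 0.494
Larkspur: IR = (15.1% − 7.6%) / 3.0% = 2.500
Highest: Larkspur (2.500).

Larkspur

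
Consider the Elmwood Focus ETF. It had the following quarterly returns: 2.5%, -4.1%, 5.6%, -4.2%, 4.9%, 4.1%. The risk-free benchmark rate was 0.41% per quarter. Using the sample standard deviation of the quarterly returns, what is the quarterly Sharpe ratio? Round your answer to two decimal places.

Mean return r̄ = 8.80 / 6 = 1.4667%
Σ(r − r̄)² = 99.9733; sample σ = √(99.9733/5) = 4.4715%
Sharpe = (r̄ − rf) / σ = (1.4667 − 0.41) / 4.4715 = 1.0567 / 4.4715 = 0.2363

0.24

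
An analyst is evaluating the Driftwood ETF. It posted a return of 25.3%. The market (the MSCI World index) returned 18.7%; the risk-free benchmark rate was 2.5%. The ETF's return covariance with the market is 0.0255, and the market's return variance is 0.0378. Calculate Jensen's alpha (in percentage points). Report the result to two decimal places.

β = Cov / Var = 0.0255 / 0.0378 = 0.6746
E[R] = Rf + β(Rm − Rf) = 2.5% + 0.6746 × (18.7% − 2.5%) = 13.4285%
α = Rp − E[R] = 25.3% − 13.4285% = 11.8715

11.87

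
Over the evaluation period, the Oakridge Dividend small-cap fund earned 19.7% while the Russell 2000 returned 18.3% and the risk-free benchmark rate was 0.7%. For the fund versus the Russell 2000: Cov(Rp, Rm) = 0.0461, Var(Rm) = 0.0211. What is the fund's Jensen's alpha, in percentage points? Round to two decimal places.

-19.45

β = Cov / Var = 0.0461 / 0.0211 = 2.1848
E[R] = Rf + β(Rm − Rf) = 0.7% + 2.1848 × (18.3% − 0.7%) = 39.1525%
α = Rp − E[R] = 19.7% − 39.1525% = -19.4525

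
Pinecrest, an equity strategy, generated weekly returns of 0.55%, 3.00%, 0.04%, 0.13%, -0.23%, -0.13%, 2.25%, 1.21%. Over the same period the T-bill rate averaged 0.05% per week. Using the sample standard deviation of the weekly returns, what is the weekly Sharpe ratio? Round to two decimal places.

Mean return r̄ = 6.820 / 8 = 0.8525%
Sample std dev = √[10.1034 / 7] = 1.2014%
Sharpe = (r̄ − rf) / σ = (0.8525 − 0.05) / 1.2014 = 0.8025 / 1.2014 = 0.6680

0.67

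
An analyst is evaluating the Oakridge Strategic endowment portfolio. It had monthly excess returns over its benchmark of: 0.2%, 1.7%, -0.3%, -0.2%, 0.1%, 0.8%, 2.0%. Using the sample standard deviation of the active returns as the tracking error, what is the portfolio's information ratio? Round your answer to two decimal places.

μ = (0.2 + 1.7 − 0.3 − 0.2 + 0.1 + 0.8 + 2) / 7 = 4.30 / 7 = 0.6143%
Σ(r − μ)² = (0.2 − 0.6143)² + (1.7 − 0.6143)² + … = 5.0686
σ = √[5.0686 / 6] = 0.9191%
IR = μ / tracking error = 0.6143 / 0.9191 = 0.6684

0.67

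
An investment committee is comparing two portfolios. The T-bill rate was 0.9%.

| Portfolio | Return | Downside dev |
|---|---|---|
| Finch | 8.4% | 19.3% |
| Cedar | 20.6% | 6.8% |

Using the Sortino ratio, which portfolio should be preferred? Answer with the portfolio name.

Cedar

Finch: Sortino ratio = (8.4% − 0.9%) / 19.3% = 0.389
Cedar: Sortino ratio = (20.6% − 0.9%) / 6.8% = 2.897
Highest: Cedar (2.897).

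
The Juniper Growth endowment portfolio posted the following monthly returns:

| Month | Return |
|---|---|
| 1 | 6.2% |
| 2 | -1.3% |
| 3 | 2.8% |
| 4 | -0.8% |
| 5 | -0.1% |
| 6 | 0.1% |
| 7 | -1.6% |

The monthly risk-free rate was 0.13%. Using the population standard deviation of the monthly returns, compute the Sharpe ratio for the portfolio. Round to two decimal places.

r̄ = (6.2 − 1.3 + 2.8 − 0.8 − 0.1 + 0.1 − 1.6) / 7 = 5.30 / 7 = 0.7571%
Population σ = √[Σ(r − r̄)² / 7] = √[47.1771 / 7] = √6.7396 = 2.5961%
Sharpe = (r̄ − rf) / σ = (0.7571 − 0.13) / 2.5961 = 0.6271 / 2.5961 = 0.2416

0.24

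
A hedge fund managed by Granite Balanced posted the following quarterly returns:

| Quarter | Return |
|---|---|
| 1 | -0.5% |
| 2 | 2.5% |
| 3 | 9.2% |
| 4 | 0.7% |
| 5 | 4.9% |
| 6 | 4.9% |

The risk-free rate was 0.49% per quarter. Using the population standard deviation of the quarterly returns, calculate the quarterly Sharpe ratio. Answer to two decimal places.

0.98

r̄ = (-0.5 + 2.5 + 9.2 + 0.7 + 4.9 + 4.9) / 6 = 21.70 / 6 = 3.6167%
Σ(r − r̄)² = (-0.5 − 3.6167)² + (2.5 − 3.6167)² + (9.2 − 3.6167)² + … = 61.1683
population σ = √(61.1683 / 6) = √10.1947 = 3.1929%
Sharpe = (r̄ − rf) / σ = (3.6167 − 0.49) / 3.1929 = 3.1267 / 3.1929 = 0.9793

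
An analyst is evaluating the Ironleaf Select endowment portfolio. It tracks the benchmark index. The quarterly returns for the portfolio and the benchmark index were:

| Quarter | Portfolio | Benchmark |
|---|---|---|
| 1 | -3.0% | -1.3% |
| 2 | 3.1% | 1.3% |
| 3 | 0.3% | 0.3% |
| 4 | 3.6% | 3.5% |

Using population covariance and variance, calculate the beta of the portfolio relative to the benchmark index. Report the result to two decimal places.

1.39

r̄p = 1.0000%,  r̄m = 0.9500%
Cov = Σ(rp − r̄p)(rm − r̄m) / 4 = 4.2050
Var(rm) = Σ(rm − r̄m)² / 4 = 3.0275
β = Cov / Var = 4.2050 / 3.0275 = 1.3889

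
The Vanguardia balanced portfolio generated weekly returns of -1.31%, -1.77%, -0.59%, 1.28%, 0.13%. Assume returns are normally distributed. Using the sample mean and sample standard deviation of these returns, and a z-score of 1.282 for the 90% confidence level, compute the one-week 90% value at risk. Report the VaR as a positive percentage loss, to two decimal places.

Mean return r̄ = -2.260 / 5 = -0.4520%
Σ(r − r̄)² = 5.8309; sample σ = √(5.8309/4) = 1.2074%
VaR = −(r̄ − z·σ) = −(-0.4520 − 1.282 × 1.2074) = −(-1.9999) = 1.9999%

2.00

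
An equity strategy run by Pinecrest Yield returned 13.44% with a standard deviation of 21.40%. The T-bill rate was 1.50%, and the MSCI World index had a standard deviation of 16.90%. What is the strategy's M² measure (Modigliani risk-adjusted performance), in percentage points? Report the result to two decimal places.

10.93

Sharpe = (Rp − Rf) / σp = (13.44% − 1.50%) / 21.40% = 0.5579
M² = Rf + Sharpe × σm = 1.50% + 0.5579 × 16.90% = 10.9285%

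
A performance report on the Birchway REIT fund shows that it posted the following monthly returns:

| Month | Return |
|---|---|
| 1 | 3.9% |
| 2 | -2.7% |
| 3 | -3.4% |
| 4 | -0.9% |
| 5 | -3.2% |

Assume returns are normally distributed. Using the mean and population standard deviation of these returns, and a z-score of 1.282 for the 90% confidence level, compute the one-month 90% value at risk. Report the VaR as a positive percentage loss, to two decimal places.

4.76

μ = (3.9 − 2.7 − 3.4 − 0.9 − 3.2) / 5 = -1.2600%
Population std dev = √[37.1720 / 5] = 2.7266%
VaR = −(μ − z·σ) = −(-1.2600 − 1.282 × 2.7266) = −(-4.7555) = 4.7555%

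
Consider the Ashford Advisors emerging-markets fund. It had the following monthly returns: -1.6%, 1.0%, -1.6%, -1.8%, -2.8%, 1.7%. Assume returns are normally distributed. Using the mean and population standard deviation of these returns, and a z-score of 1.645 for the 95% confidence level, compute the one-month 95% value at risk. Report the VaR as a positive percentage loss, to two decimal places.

3.52

Mean return r̄ = -5.10 / 6 = -0.8500%
Σ(r − r̄)² = (-1.6 − (-0.8500))² + (1 − (-0.8500))² + … = 15.7550
population σ = √(15.7550 / 6) = √2.6258 = 1.6204%
VaR = −(r̄ − z·σ) = −(-0.8500 − 1.645 × 1.6204) = −(-3.5156) = 3.5156%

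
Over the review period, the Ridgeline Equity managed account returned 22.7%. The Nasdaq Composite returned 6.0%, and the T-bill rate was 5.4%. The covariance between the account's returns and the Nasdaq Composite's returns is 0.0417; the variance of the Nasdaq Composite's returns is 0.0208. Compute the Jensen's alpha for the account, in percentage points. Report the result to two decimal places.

16.10

β = Cov / Var = 0.0417 / 0.0208 = 2.0048
E[R] = Rf + β(Rm − Rf) = 5.4% + 2.0048 × (6.0% − 5.4%) = 6.6029%
α = Rp − E[R] = 22.7% − 6.6029% = 16.0971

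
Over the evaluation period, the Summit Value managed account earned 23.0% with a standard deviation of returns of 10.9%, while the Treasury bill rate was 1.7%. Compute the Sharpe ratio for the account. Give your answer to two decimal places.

Sharpe = (Rp − Rf) / σp = (23.0% − 1.7%) / 10.9% = 21.30% / 10.9% = 1.9541

1.95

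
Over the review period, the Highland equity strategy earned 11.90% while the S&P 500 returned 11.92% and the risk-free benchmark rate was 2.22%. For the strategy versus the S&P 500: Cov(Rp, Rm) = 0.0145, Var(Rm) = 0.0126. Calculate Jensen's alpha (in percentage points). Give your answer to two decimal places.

-1.48

β = Cov / Var = 0.0145 / 0.0126 = 1.1508
E[R] = Rf + β(Rm − Rf) = 2.22% + 1.1508 × (11.92% − 2.22%) = 13.3828%
α = Rp − E[R] = 11.90% − 13.3828% = -1.4828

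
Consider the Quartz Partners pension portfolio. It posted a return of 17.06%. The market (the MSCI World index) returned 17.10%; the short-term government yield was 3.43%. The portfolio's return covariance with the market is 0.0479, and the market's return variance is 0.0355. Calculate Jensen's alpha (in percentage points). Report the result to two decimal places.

β = Cov / Var = 0.0479 / 0.0355 = 1.3493
E[R] = Rf + β(Rm − Rf) = 3.43% + 1.3493 × (17.10% − 3.43%) = 21.8749%
α = Rp − E[R] = 17.06% − 21.8749% = -4.8149

-4.81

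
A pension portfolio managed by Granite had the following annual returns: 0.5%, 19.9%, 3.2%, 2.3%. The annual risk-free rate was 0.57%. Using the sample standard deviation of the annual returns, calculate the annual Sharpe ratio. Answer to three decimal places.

r̄ = (0.5 + 19.9 + 3.2 + 2.3) / 4 = 6.4750%
Σ(r − r̄)² = 244.0875; sample σ = √(244.0875/3) = 9.0201%
Sharpe = (r̄ − rf) / σ = (6.4750 − 0.57) / 9.0201 = 5.9050 / 9.0201 = 0.6546

0.655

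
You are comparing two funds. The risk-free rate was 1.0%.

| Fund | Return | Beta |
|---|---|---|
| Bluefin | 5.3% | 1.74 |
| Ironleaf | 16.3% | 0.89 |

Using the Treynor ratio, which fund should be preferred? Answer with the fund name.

Bluefin: Treynor = (5.3% − 1.0%) / 1.74 = 2.471
Ironleaf: Treynor = (16.3% − 1.0%) / 0.89 = 17.191
Highest: Ironleaf (17.191).

Ironleaf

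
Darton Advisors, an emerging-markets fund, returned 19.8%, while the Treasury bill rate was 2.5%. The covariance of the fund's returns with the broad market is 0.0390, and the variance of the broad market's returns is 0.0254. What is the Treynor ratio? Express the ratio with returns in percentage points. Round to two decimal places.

β = Cov / Var = 0.0390 / 0.0254 = 1.5354
Treynor = (Rp − Rf) / β = (19.8% − 2.5%) / 1.5354 = 17.30 / 1.5354 = 11.2674

11.27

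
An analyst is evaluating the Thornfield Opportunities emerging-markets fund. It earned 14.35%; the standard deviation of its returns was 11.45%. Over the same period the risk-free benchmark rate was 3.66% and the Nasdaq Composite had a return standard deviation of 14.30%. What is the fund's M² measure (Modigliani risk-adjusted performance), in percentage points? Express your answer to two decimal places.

Sharpe = (Rp − Rf) / σp = (14.35% − 3.66%) / 11.45% = 0.9336
M² = Rf + Sharpe × σm = 3.66% + 0.9336 × 14.30% = 17.0105%

17.01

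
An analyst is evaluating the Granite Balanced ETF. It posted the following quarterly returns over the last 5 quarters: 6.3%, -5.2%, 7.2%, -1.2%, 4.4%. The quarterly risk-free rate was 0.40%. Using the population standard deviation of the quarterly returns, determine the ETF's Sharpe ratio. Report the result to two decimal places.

Mean return r̄ = 11.50 / 5 = 2.3000%
Σ(r − r̄)² = (6.3 − 2.3000)² + (-5.2 − 2.3000)² + (7.2 − 2.3000)² + … = 112.9200
population σ = √(112.9200 / 5) = √22.5840 = 4.7523%
Sharpe = (r̄ − rf) / σ = (2.3000 − 0.4) / 4.7523 = 1.9000 / 4.7523 = 0.3998

0.40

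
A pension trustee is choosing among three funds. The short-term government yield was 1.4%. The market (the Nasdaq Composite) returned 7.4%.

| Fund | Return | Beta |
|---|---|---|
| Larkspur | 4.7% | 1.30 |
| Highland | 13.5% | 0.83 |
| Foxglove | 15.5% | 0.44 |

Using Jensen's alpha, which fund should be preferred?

Larkspur: α = 4.7% − [1.4% + 1.30 × (7.4% − 1.4%)] = -4.500
Highland: α = 13.5% − [1.4% + 0.83 × (7.4% − 1.4%)] = 7.120
Foxglove: α = 15.5% − [1.4% + 0.44 × (7.4% − 1.4%)] = 11.460
Highest: Foxglove (11.460).

Foxglove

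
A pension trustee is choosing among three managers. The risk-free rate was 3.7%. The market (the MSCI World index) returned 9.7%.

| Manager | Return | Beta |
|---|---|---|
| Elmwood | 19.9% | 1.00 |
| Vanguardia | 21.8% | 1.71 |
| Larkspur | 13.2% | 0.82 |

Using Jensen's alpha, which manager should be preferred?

Elmwood: α = 19.9% − [3.7% + 1.00 × (9.7% − 3.7%)] = 10.200
Vanguardia: α = 21.8% − [3.7% + 1.71 × (9.7% − 3.7%)] = 7.840
Larkspur: α = 13.2% − [3.7% + 0.82 × (9.7% − 3.7%)] = 4.580
Highest: Elmwood (10.200).

Elmwood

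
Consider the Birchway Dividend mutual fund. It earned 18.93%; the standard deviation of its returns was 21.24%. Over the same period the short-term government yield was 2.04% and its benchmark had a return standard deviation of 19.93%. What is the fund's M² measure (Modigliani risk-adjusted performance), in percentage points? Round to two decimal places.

Sharpe = (Rp − Rf) / σp = (18.93% − 2.04%) / 21.24% = 0.7952
M² = Rf + Sharpe × σm = 2.04% + 0.7952 × 19.93% = 17.8883%

17.89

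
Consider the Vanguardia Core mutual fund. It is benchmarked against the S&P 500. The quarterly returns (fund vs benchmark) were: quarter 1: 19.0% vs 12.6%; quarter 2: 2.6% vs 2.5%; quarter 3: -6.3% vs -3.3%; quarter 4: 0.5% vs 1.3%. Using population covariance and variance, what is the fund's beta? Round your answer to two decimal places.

1.60

r̄p = 3.9500%,  r̄m = 3.2750%
Cov = Σ(rp − r̄p)(rm − r̄m) / 4 = 53.8988
Var(rm) = Σ(rm − r̄m)² / 4 = 33.6719
β = Cov / Var = 53.8988 / 33.6719 = 1.6007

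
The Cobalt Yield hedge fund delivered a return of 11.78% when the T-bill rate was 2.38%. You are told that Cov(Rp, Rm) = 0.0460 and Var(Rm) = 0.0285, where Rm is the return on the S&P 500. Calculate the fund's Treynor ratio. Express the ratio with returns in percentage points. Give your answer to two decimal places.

5.82

β = Cov / Var = 0.0460 / 0.0285 = 1.6140
Treynor = (Rp − Rf) / β = (11.78% − 2.38%) / 1.6140 = 9.40 / 1.6140 = 5.8240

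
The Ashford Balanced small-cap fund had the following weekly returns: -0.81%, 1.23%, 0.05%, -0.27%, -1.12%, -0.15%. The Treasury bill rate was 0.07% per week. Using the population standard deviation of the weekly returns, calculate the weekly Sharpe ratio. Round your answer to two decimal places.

r̄ = (-0.81 + 1.23 + 0.05 − 0.27 − 1.12 − 0.15) / 6 = -0.1783%
Population σ = √[Σ(r − r̄)² / 6] = √[3.3305 / 6] = √0.5551 = 0.7451%
Sharpe = (r̄ − rf) / σ = (-0.1783 − 0.07) / 0.7451 = -0.2483 / 0.7451 = -0.3332

-0.33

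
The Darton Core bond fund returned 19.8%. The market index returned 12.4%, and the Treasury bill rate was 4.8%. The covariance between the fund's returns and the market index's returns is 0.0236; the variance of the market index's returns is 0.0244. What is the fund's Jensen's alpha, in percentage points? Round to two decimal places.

7.65

β = Cov / Var = 0.0236 / 0.0244 = 0.9672
E[R] = Rf + β(Rm − Rf) = 4.8% + 0.9672 × (12.4% − 4.8%) = 12.1507%
α = Rp − E[R] = 19.8% − 12.1507% = 7.6493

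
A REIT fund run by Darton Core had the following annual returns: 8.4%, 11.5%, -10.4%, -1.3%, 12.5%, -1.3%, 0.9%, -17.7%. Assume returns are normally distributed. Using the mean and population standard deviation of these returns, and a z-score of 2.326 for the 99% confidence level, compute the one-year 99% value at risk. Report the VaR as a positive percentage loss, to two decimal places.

22.70

Mean return r̄ = 2.60 / 8 = 0.3250%
Σ(r − r̄)² = (8.4 − 0.3250)² + (11.5 − 0.3250)² + (-10.4 − 0.3250)² + … = 783.8550
population σ = √(783.8550 / 8) = √97.9819 = 9.8986%
VaR = −(r̄ − z·σ) = −(0.3250 − 2.326 × 9.8986) = −(-22.6991) = 22.6991%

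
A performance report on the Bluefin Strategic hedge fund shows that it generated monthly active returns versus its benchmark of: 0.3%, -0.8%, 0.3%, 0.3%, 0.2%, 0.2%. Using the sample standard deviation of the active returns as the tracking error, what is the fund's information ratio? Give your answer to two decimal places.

r̄ = (0.3 − 0.8 + 0.3 + 0.3 + 0.2 + 0.2) / 6 = 0.0833%
Sample σ = √[Σ(r − r̄)² / 5] = √[0.9483 / 5] = √0.1897 = 0.4355%
IR = r̄ / tracking error = 0.0833 / 0.4355 = 0.1913

0.19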